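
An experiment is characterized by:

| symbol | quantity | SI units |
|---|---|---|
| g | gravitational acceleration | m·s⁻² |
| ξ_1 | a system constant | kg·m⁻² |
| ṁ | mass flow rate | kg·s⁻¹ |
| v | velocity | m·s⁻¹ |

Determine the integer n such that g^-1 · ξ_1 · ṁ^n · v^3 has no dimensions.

Balance the M exponent: (1)·n from ṁ, plus −(0) + (1) + 3·(0) = 1 from the rest, must sum to zero.
n + 1 = 0, so n = -1.

-1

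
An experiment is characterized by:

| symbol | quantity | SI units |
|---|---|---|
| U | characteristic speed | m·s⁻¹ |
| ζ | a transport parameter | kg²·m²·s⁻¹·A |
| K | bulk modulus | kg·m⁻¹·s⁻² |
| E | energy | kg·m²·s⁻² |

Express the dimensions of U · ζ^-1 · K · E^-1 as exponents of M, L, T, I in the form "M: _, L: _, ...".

Collect each base-dimension exponent across the product:
  M: (0) − (2) + (1) − (1) = -2
  L: (1) − (2) + (-1) − (2) = -4
  T: (-1) − (-1) + (-2) − (-2) = 0
  I: (0) − (1) + (0) − (0) = -1
So the dimensions are [M⁻² L⁻⁴ I⁻¹].

M: -2, L: -4, T: 0, I: -1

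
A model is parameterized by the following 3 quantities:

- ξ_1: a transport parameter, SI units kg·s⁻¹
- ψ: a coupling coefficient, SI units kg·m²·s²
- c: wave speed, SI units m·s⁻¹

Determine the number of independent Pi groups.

There are 3 variables and 3 base dimensions (M, L, T).
The dimension matrix has rank 3.
Independent dimensionless groups: 3 − 3 = 0.

0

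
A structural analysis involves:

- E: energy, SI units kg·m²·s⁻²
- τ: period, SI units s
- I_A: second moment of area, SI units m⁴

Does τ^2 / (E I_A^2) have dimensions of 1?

Sum the exponent of each base dimension across the product:
  M: −[E]_M + 2·[τ]_M − 2·[I_A]_M = −(1) + 2·(0) − 2·(0) = -1
  L: −[E]_L + 2·[τ]_L − 2·[I_A]_L = −(2) + 2·(0) − 2·(4) = -10
  T: −[E]_T + 2·[τ]_T − 2·[I_A]_T = −(-2) + 2·(1) − 2·(0) = 4
Net dimensions [M⁻¹ L⁻¹⁰ T⁴] ≠ [1] — not dimensionless.

no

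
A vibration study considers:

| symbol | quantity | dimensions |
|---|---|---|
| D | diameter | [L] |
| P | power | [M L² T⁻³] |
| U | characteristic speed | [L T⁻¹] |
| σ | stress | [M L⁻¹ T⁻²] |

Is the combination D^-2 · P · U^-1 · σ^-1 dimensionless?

yes

Sum the exponent of each base dimension across the product:
  M: −2·[D]_M + [P]_M − [U]_M − [σ]_M = −2·(0) + (1) − (0) − (1) = 0
  L: −2·[D]_L + [P]_L − [U]_L − [σ]_L = −2·(1) + (2) − (1) − (-1) = 0
  T: −2·[D]_T + [P]_T − [U]_T − [σ]_T = −2·(0) + (-3) − (-1) − (-2) = 0
All base exponents vanish — dimensionless.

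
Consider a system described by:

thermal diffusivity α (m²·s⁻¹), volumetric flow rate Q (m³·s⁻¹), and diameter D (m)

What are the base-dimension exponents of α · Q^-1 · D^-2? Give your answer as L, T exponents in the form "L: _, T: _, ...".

L: -3, T: 0

Collect each base-dimension exponent across the product:
  L: (2) − (3) − 2·(1) = -3
  T: (-1) − (-1) − 2·(0) = 0
So the dimensions are [L⁻³].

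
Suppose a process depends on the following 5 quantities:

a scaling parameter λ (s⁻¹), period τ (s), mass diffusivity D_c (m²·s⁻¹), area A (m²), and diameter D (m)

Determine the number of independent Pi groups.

3

There are 5 variables and 2 base dimensions (L, T).
The dimension matrix has rank 2.
Independent dimensionless groups: 5 − 2 = 3.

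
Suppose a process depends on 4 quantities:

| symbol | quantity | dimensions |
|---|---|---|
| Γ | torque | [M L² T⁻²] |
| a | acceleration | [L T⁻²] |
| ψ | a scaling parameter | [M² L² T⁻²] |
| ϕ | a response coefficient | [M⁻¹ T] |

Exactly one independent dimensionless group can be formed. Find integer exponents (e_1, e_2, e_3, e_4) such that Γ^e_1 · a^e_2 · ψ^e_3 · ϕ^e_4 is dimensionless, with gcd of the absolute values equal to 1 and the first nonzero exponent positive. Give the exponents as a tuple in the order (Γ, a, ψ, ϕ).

(4, -2, -3, -2)

M: e_1·(1) + e_2·(0) + e_3·(2) + e_4·(-1) = 0
L: e_1·(2) + e_2·(1) + e_3·(2) + e_4·(0) = 0
T: e_1·(-2) + e_2·(-2) + e_3·(-2) + e_4·(1) = 0
Solving this homogeneous linear system for the smallest-integer solution (first nonzero entry positive) gives (4, -2, -3, -2).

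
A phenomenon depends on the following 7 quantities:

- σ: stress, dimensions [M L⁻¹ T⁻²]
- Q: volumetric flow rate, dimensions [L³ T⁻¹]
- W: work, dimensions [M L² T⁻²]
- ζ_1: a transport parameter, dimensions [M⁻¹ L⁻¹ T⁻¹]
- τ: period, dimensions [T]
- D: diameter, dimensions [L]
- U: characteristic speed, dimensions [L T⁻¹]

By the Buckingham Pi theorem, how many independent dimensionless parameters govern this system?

There are 7 variables and 3 base dimensions (M, L, T).
The dimension matrix has rank 3.
Independent dimensionless groups: 7 − 3 = 4.

4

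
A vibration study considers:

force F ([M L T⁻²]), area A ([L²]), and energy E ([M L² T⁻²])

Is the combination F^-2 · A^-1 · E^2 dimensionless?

yes

Sum the exponent of each base dimension across the product:
  M: −2·[F]_M − [A]_M + 2·[E]_M = −2·(1) − (0) + 2·(1) = 0
  L: −2·[F]_L − [A]_L + 2·[E]_L = −2·(1) − (2) + 2·(2) = 0
  T: −2·[F]_T − [A]_T + 2·[E]_T = −2·(-2) − (0) + 2·(-2) = 0
All base exponents vanish — dimensionless.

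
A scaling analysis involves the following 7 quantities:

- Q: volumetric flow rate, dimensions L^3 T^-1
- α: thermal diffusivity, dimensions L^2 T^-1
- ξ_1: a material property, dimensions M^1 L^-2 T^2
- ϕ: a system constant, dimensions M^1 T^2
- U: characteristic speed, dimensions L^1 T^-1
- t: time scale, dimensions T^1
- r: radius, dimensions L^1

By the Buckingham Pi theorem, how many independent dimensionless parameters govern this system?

4

There are 7 variables and 3 base dimensions (M, L, T).
The dimension matrix has rank 3.
Independent dimensionless groups: 7 − 3 = 4.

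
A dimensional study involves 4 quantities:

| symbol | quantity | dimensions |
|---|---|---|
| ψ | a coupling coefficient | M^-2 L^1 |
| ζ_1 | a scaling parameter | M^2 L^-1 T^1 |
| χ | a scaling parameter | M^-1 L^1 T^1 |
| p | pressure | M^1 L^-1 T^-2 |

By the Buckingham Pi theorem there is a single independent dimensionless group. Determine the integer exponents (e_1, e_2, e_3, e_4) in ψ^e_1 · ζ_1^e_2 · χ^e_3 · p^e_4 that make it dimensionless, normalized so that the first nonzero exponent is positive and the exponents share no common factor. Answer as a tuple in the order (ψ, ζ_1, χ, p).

M: e_1·(-2) + e_2·(2) + e_3·(-1) + e_4·(1) = 0
L: e_1·(1) + e_2·(-1) + e_3·(1) + e_4·(-1) = 0
T: e_1·(0) + e_2·(1) + e_3·(1) + e_4·(-2) = 0
Solving this homogeneous linear system for the smallest-integer solution (first nonzero entry positive) gives (1, 1, 1, 1).

(1, 1, 1, 1)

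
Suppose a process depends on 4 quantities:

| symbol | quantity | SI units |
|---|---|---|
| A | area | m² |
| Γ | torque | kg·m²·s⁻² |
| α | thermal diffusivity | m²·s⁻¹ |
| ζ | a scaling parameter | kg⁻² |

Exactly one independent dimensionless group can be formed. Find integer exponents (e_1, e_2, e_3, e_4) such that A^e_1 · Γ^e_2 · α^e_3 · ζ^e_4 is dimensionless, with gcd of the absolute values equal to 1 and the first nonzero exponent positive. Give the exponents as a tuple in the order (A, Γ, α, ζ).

M: e_1·(0) + e_2·(1) + e_3·(0) + e_4·(-2) = 0
L: e_1·(2) + e_2·(2) + e_3·(2) + e_4·(0) = 0
T: e_1·(0) + e_2·(-2) + e_3·(-1) + e_4·(0) = 0
Solving this homogeneous linear system for the smallest-integer solution (first nonzero entry positive) gives (2, 2, -4, 1).

(2, 2, -4, 1)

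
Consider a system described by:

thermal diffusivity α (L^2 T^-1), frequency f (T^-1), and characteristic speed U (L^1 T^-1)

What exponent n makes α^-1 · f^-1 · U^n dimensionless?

Balance the L exponent: (1)·n from U, plus −(2) − (0) = -2 from the rest, must sum to zero.
n − 2 = 0, so n = 2.

2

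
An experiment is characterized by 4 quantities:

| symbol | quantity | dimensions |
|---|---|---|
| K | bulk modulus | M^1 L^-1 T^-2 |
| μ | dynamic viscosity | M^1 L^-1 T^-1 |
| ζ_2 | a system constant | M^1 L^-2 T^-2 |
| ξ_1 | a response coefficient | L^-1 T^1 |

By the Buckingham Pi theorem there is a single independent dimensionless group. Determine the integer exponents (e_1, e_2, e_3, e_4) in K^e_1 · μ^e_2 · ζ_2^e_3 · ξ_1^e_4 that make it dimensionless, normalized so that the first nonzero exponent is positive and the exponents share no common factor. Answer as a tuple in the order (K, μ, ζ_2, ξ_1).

M: e_1·(1) + e_2·(1) + e_3·(1) + e_4·(0) = 0
L: e_1·(-1) + e_2·(-1) + e_3·(-2) + e_4·(-1) = 0
T: e_1·(-2) + e_2·(-1) + e_3·(-2) + e_4·(1) = 0
Solving this homogeneous linear system for the smallest-integer solution (first nonzero entry positive) gives (2, -1, -1, 1).

(2, -1, -1, 1)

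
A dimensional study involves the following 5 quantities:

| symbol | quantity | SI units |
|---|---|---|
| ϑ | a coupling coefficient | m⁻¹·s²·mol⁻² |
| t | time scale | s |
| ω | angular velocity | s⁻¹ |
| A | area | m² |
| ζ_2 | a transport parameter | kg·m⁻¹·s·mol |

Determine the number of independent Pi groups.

1

There are 5 variables and 4 base dimensions (M, L, T, N).
The dimension matrix has rank 4.
Independent dimensionless groups: 5 − 4 = 1.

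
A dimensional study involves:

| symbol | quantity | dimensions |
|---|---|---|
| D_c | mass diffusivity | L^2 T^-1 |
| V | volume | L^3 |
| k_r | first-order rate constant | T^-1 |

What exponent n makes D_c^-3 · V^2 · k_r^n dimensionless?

3

Balance the T exponent: (-1)·n from k_r, plus −3·(-1) + 2·(0) = 3 from the rest, must sum to zero.
−n + 3 = 0, so n = 3.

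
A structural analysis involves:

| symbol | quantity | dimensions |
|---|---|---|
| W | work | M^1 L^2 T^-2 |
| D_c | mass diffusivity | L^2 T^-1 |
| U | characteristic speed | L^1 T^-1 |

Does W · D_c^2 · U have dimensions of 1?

Sum the exponent of each base dimension across the product:
  M: [W]_M + 2·[D_c]_M + [U]_M = (1) + 2·(0) + (0) = 1
  L: [W]_L + 2·[D_c]_L + [U]_L = (2) + 2·(2) + (1) = 7
  T: [W]_T + 2·[D_c]_T + [U]_T = (-2) + 2·(-1) + (-1) = -5
Net dimensions [M L⁷ T⁻⁵] ≠ [1] — not dimensionless.

no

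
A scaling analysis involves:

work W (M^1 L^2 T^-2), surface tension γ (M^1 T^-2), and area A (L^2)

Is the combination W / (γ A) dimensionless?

yes

Sum the exponent of each base dimension across the product:
  M: [W]_M − [γ]_M − [A]_M = (1) − (1) − (0) = 0
  L: [W]_L − [γ]_L − [A]_L = (2) − (0) − (2) = 0
  T: [W]_T − [γ]_T − [A]_T = (-2) − (-2) − (0) = 0
All base exponents vanish — dimensionless.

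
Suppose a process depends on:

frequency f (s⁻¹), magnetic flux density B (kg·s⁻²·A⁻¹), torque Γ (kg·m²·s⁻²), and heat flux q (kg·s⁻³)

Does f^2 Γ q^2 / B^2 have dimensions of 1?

Sum the exponent of each base dimension across the product:
  M: 2·[f]_M − 2·[B]_M + [Γ]_M + 2·[q]_M = 2·(0) − 2·(1) + (1) + 2·(1) = 1
  L: 2·[f]_L − 2·[B]_L + [Γ]_L + 2·[q]_L = 2·(0) − 2·(0) + (2) + 2·(0) = 2
  T: 2·[f]_T − 2·[B]_T + [Γ]_T + 2·[q]_T = 2·(-1) − 2·(-2) + (-2) + 2·(-3) = -6
  I: 2·[f]_I − 2·[B]_I + [Γ]_I + 2·[q]_I = 2·(0) − 2·(-1) + (0) + 2·(0) = 2
Net dimensions [M L² T⁻⁶ I²] ≠ [1] — not dimensionless.

no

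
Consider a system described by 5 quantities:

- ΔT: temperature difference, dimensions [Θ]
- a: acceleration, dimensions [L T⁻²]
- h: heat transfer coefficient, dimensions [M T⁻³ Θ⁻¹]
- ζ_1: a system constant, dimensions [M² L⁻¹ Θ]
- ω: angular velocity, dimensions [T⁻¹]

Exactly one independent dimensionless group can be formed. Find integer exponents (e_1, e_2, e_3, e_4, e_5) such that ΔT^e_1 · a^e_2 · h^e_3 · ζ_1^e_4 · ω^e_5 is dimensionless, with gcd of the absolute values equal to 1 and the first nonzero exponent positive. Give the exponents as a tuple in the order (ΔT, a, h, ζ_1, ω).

(3, -1, 2, -1, -4)

M: e_1·(0) + e_2·(0) + e_3·(1) + e_4·(2) + e_5·(0) = 0
L: e_1·(0) + e_2·(1) + e_3·(0) + e_4·(-1) + e_5·(0) = 0
T: e_1·(0) + e_2·(-2) + e_3·(-3) + e_4·(0) + e_5·(-1) = 0
Θ: e_1·(1) + e_2·(0) + e_3·(-1) + e_4·(1) + e_5·(0) = 0
Solving this homogeneous linear system for the smallest-integer solution (first nonzero entry positive) gives (3, -1, 2, -1, -4).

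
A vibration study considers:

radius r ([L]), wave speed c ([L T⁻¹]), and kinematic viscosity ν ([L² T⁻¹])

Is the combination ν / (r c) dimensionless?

Sum the exponent of each base dimension across the product:
  L: −[r]_L − [c]_L + [ν]_L = −(1) − (1) + (2) = 0
  T: −[r]_T − [c]_T + [ν]_T = −(0) − (-1) + (-1) = 0
All base exponents vanish — dimensionless.

yes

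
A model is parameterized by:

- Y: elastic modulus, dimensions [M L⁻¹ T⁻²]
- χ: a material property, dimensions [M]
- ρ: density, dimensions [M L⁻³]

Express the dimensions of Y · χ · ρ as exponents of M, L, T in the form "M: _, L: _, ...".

Collect each base-dimension exponent across the product:
  M: (1) + (1) + (1) = 3
  L: (-1) + (0) + (-3) = -4
  T: (-2) + (0) + (0) = -2
So the dimensions are [M³ L⁻⁴ T⁻²].

M: 3, L: -4, T: -2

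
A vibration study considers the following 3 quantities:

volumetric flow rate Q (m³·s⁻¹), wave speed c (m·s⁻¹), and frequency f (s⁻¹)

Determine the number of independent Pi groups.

1

There are 3 variables and 2 base dimensions (L, T).
The dimension matrix has rank 2.
Independent dimensionless groups: 3 − 2 = 1.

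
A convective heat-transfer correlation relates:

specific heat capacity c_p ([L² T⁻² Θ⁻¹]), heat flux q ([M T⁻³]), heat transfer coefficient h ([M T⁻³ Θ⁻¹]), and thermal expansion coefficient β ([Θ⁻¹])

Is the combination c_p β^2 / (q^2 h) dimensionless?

Sum the exponent of each base dimension across the product:
  M: [c_p]_M − 2·[q]_M − [h]_M + 2·[β]_M = (0) − 2·(1) − (1) + 2·(0) = -3
  L: [c_p]_L − 2·[q]_L − [h]_L + 2·[β]_L = (2) − 2·(0) − (0) + 2·(0) = 2
  T: [c_p]_T − 2·[q]_T − [h]_T + 2·[β]_T = (-2) − 2·(-3) − (-3) + 2·(0) = 7
  Θ: [c_p]_Θ − 2·[q]_Θ − [h]_Θ + 2·[β]_Θ = (-1) − 2·(0) − (-1) + 2·(-1) = -2
Net dimensions [M⁻³ L² T⁷ Θ⁻²] ≠ [1] — not dimensionless.

no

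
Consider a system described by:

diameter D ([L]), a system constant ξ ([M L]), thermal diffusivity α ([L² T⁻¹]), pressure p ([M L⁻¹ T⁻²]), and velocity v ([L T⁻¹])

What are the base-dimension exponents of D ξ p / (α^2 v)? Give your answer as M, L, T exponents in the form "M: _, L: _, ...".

Collect each base-dimension exponent across the product:
  M: (0) + (1) − 2·(0) + (1) − (0) = 2
  L: (1) + (1) − 2·(2) + (-1) − (1) = -4
  T: (0) + (0) − 2·(-1) + (-2) − (-1) = 1
So the dimensions are [M² L⁻⁴ T].

M: 2, L: -4, T: 1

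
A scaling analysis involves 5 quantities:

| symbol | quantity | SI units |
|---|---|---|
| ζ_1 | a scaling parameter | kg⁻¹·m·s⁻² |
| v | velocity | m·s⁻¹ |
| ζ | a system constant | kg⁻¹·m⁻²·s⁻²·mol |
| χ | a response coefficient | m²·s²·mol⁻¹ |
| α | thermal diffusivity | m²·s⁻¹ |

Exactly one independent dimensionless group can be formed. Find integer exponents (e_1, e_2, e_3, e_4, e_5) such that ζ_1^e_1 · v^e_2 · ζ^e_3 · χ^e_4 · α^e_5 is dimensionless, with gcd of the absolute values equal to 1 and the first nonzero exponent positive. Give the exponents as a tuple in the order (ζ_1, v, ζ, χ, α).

M: e_1·(-1) + e_2·(0) + e_3·(-1) + e_4·(0) + e_5·(0) = 0
L: e_1·(1) + e_2·(1) + e_3·(-2) + e_4·(2) + e_5·(2) = 0
T: e_1·(-2) + e_2·(-1) + e_3·(-2) + e_4·(2) + e_5·(-1) = 0
N: e_1·(0) + e_2·(0) + e_3·(1) + e_4·(-1) + e_5·(0) = 0
Solving this homogeneous linear system for the smallest-integer solution (first nonzero entry positive) gives (1, -3, -1, -1, 1).

(1, -3, -1, -1, 1)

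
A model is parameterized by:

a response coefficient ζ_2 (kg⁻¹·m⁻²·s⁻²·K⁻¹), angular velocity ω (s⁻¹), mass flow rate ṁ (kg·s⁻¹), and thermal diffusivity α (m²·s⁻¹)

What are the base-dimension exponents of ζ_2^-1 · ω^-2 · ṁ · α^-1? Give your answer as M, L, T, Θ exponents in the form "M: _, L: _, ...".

Collect each base-dimension exponent across the product:
  M: −(-1) − 2·(0) + (1) − (0) = 2
  L: −(-2) − 2·(0) + (0) − (2) = 0
  T: −(-2) − 2·(-1) + (-1) − (-1) = 4
  Θ: −(-1) − 2·(0) + (0) − (0) = 1
So the dimensions are [M² T⁴ Θ].

M: 2, L: 0, T: 4, Θ: 1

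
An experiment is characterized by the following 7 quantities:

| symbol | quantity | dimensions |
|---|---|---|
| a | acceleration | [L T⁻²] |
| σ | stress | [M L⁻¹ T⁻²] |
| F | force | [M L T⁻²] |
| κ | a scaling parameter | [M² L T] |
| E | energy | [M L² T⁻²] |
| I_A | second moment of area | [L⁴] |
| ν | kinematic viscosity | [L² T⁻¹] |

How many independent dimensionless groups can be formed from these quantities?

There are 7 variables and 3 base dimensions (M, L, T).
The dimension matrix has rank 3.
Independent dimensionless groups: 7 − 3 = 4.

4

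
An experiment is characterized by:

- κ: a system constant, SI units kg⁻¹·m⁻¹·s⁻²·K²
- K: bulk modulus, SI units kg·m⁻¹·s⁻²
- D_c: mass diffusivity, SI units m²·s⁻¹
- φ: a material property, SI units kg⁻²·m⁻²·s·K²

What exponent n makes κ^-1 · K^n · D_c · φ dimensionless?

1

Balance the M exponent: (1)·n from K, plus −(-1) + (0) + (-2) = -1 from the rest, must sum to zero.
n − 1 = 0, so n = 1.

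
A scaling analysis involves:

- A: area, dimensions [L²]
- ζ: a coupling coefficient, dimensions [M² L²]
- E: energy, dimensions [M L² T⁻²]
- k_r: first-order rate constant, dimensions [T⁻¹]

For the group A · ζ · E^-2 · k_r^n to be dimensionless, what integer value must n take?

4

Balance the T exponent: (-1)·n from k_r, plus (0) + (0) − 2·(-2) = 4 from the rest, must sum to zero.
−n + 4 = 0, so n = 4.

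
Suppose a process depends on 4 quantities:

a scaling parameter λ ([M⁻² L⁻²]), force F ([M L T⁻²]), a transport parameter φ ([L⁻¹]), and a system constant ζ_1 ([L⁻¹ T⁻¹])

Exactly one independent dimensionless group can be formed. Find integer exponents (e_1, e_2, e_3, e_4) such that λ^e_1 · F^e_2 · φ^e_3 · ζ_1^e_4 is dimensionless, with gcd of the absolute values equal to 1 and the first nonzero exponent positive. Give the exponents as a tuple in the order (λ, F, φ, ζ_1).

M: e_1·(-2) + e_2·(1) + e_3·(0) + e_4·(0) = 0
L: e_1·(-2) + e_2·(1) + e_3·(-1) + e_4·(-1) = 0
T: e_1·(0) + e_2·(-2) + e_3·(0) + e_4·(-1) = 0
Solving this homogeneous linear system for the smallest-integer solution (first nonzero entry positive) gives (1, 2, 4, -4).

(1, 2, 4, -4)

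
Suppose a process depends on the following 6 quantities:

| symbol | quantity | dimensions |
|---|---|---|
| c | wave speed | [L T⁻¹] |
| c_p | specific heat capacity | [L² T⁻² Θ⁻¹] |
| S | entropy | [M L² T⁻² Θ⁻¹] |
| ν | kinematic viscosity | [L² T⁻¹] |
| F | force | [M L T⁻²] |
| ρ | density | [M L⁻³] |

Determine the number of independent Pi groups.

There are 6 variables and 4 base dimensions (M, L, T, Θ).
The dimension matrix has rank 4.
Independent dimensionless groups: 6 − 4 = 2.

2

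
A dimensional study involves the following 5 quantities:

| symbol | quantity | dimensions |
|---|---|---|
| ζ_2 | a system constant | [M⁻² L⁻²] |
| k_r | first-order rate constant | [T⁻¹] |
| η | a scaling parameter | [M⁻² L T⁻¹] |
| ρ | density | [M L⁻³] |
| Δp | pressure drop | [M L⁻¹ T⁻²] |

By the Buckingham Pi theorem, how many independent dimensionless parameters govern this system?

2

There are 5 variables and 3 base dimensions (M, L, T).
The dimension matrix has rank 3.
Independent dimensionless groups: 5 − 3 = 2.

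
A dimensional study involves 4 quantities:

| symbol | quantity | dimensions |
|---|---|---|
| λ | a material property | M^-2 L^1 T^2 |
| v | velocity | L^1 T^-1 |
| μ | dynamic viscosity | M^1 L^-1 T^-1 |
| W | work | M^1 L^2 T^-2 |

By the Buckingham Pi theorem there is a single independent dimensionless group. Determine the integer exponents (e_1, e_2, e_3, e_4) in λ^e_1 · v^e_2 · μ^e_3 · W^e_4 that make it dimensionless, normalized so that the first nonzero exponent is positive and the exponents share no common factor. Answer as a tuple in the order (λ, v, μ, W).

M: e_1·(-2) + e_2·(0) + e_3·(1) + e_4·(1) = 0
L: e_1·(1) + e_2·(1) + e_3·(-1) + e_4·(2) = 0
T: e_1·(2) + e_2·(-1) + e_3·(-1) + e_4·(-2) = 0
Solving this homogeneous linear system for the smallest-integer solution (first nonzero entry positive) gives (2, -1, 3, 1).

(2, -1, 3, 1)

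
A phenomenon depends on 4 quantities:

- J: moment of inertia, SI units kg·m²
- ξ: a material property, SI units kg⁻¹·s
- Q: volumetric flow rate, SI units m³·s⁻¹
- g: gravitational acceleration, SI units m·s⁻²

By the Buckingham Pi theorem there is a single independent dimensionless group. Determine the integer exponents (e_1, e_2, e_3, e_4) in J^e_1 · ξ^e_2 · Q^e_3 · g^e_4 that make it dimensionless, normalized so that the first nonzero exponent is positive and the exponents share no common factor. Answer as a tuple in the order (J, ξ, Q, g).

(1, 1, -1, 1)

M: e_1·(1) + e_2·(-1) + e_3·(0) + e_4·(0) = 0
L: e_1·(2) + e_2·(0) + e_3·(3) + e_4·(1) = 0
T: e_1·(0) + e_2·(1) + e_3·(-1) + e_4·(-2) = 0
Solving this homogeneous linear system for the smallest-integer solution (first nonzero entry positive) gives (1, 1, -1, 1).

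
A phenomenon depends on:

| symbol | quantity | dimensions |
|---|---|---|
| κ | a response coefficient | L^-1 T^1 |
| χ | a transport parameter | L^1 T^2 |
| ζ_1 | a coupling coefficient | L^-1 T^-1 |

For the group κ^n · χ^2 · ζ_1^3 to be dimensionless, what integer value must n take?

-1

Balance the L exponent: (-1)·n from κ, plus 2·(1) + 3·(-1) = -1 from the rest, must sum to zero.
−n − 1 = 0, so n = -1.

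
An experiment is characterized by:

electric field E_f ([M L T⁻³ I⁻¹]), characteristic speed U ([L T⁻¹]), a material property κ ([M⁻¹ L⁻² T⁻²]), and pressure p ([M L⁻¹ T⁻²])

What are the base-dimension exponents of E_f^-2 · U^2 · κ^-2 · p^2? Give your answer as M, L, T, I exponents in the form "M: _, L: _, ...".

Collect each base-dimension exponent across the product:
  M: −2·(1) + 2·(0) − 2·(-1) + 2·(1) = 2
  L: −2·(1) + 2·(1) − 2·(-2) + 2·(-1) = 2
  T: −2·(-3) + 2·(-1) − 2·(-2) + 2·(-2) = 4
  I: −2·(-1) + 2·(0) − 2·(0) + 2·(0) = 2
So the dimensions are [M² L² T⁴ I²].

M: 2, L: 2, T: 4, I: 2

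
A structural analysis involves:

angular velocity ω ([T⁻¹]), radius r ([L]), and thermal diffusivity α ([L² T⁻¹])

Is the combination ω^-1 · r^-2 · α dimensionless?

yes

Sum the exponent of each base dimension across the product:
  L: −[ω]_L − 2·[r]_L + [α]_L = −(0) − 2·(1) + (2) = 0
  T: −[ω]_T − 2·[r]_T + [α]_T = −(-1) − 2·(0) + (-1) = 0
All base exponents vanish — dimensionless.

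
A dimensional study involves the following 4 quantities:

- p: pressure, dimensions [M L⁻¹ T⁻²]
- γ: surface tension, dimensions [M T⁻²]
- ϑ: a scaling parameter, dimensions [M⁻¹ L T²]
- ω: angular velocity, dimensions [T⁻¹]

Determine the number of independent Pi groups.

1

There are 4 variables and 3 base dimensions (M, L, T).
The dimension matrix has rank 3.
Independent dimensionless groups: 4 − 3 = 1.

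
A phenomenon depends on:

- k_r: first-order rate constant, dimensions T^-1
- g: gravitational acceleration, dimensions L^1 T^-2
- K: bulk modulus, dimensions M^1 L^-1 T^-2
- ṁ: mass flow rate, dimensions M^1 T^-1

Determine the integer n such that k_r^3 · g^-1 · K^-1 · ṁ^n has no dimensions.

1

Balance the M exponent: (1)·n from ṁ, plus 3·(0) − (0) − (1) = -1 from the rest, must sum to zero.
n − 1 = 0, so n = 1.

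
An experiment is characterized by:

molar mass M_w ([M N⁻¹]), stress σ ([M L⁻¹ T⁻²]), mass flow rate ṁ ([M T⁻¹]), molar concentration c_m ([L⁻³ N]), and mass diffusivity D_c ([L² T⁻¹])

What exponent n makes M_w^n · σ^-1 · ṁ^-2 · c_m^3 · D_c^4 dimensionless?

Balance the M exponent: (1)·n from M_w, plus −(1) − 2·(1) + 3·(0) + 4·(0) = -3 from the rest, must sum to zero.
n − 3 = 0, so n = 3.

3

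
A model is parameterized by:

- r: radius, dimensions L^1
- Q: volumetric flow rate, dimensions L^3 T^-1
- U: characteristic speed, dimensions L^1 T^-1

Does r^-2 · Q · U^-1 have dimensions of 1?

yes

Sum the exponent of each base dimension across the product:
  L: −2·[r]_L + [Q]_L − [U]_L = −2·(1) + (3) − (1) = 0
  T: −2·[r]_T + [Q]_T − [U]_T = −2·(0) + (-1) − (-1) = 0
All base exponents vanish — dimensionless.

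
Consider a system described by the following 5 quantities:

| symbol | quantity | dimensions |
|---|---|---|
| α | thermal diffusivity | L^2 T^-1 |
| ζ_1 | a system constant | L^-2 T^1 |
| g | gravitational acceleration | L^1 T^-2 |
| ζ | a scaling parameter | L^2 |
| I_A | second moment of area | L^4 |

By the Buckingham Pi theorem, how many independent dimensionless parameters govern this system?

There are 5 variables and 2 base dimensions (L, T).
The dimension matrix has rank 2.
Independent dimensionless groups: 5 − 2 = 3.

3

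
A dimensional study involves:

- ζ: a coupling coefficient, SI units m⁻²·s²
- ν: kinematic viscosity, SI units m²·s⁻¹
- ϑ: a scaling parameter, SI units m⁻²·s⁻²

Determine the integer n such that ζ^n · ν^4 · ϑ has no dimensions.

3

Balance the L exponent: (-2)·n from ζ, plus 4·(2) + (-2) = 6 from the rest, must sum to zero.
-2n + 6 = 0, so n = 3.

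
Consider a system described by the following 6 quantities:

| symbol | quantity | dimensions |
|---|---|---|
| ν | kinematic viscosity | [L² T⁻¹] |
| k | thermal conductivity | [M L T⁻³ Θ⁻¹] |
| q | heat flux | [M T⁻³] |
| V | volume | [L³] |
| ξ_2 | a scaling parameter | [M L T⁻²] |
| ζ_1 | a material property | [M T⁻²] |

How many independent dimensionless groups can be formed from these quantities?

There are 6 variables and 4 base dimensions (M, L, T, Θ).
The dimension matrix has rank 4.
Independent dimensionless groups: 6 − 4 = 2.

2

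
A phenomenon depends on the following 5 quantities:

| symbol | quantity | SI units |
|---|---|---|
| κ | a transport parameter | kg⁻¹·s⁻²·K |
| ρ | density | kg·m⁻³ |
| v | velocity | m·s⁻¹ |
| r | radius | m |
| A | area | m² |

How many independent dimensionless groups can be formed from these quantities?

There are 5 variables and 4 base dimensions (M, L, T, Θ).
The dimension matrix has rank 4.
Independent dimensionless groups: 5 − 4 = 1.

1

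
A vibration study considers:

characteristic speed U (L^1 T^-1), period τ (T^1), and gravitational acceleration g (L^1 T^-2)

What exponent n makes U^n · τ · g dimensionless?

-1

Balance the L exponent: (1)·n from U, plus (0) + (1) = 1 from the rest, must sum to zero.
n + 1 = 0, so n = -1.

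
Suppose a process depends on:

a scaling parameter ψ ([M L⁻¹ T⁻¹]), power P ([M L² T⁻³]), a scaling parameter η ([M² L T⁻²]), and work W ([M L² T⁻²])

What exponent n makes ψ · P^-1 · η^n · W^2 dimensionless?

Balance the M exponent: (2)·n from η, plus (1) − (1) + 2·(1) = 2 from the rest, must sum to zero.
2n + 2 = 0, so n = -1.

-1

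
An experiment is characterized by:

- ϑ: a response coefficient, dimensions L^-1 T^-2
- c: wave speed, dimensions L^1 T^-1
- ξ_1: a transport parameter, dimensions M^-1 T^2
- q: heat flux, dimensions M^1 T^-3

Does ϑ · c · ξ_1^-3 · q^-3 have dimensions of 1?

yes

Sum the exponent of each base dimension across the product:
  M: [ϑ]_M + [c]_M − 3·[ξ_1]_M − 3·[q]_M = (0) + (0) − 3·(-1) − 3·(1) = 0
  L: [ϑ]_L + [c]_L − 3·[ξ_1]_L − 3·[q]_L = (-1) + (1) − 3·(0) − 3·(0) = 0
  T: [ϑ]_T + [c]_T − 3·[ξ_1]_T − 3·[q]_T = (-2) + (-1) − 3·(2) − 3·(-3) = 0
All base exponents vanish — dimensionless.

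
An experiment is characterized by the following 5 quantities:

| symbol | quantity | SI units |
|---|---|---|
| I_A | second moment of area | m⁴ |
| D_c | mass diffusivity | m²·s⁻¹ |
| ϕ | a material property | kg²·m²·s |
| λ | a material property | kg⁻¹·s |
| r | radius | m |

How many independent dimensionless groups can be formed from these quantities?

2

There are 5 variables and 3 base dimensions (M, L, T).
The dimension matrix has rank 3.
Independent dimensionless groups: 5 − 3 = 2.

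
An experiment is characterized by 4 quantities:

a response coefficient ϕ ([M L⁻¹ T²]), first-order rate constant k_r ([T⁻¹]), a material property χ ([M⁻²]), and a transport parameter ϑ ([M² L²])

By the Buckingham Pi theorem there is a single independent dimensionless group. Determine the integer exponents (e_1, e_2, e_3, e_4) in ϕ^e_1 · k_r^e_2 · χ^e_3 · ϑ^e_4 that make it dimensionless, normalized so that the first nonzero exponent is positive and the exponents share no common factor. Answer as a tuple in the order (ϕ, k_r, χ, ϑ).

M: e_1·(1) + e_2·(0) + e_3·(-2) + e_4·(2) = 0
L: e_1·(-1) + e_2·(0) + e_3·(0) + e_4·(2) = 0
T: e_1·(2) + e_2·(-1) + e_3·(0) + e_4·(0) = 0
Solving this homogeneous linear system for the smallest-integer solution (first nonzero entry positive) gives (2, 4, 2, 1).

(2, 4, 2, 1)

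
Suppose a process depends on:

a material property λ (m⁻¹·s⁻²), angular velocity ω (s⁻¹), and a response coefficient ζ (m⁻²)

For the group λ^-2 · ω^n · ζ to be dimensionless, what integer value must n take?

4

Balance the T exponent: (-1)·n from ω, plus −2·(-2) + (0) = 4 from the rest, must sum to zero.
−n + 4 = 0, so n = 4.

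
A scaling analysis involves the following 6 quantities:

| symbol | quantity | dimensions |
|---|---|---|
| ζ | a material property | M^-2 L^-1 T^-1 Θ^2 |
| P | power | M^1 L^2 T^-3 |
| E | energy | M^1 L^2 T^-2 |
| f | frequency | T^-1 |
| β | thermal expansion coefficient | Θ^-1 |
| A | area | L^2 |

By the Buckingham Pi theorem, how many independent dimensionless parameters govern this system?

2

There are 6 variables and 4 base dimensions (M, L, T, Θ).
The dimension matrix has rank 4.
Independent dimensionless groups: 6 − 4 = 2.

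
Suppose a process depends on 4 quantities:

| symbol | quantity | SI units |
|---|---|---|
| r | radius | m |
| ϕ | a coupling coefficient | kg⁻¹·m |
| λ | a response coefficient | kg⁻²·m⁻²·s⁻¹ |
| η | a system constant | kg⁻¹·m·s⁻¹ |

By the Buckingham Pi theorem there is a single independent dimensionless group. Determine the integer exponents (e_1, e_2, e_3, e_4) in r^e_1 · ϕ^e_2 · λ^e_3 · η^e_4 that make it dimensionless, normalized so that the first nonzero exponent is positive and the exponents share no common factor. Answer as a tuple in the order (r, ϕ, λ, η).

M: e_1·(0) + e_2·(-1) + e_3·(-2) + e_4·(-1) = 0
L: e_1·(1) + e_2·(1) + e_3·(-2) + e_4·(1) = 0
T: e_1·(0) + e_2·(0) + e_3·(-1) + e_4·(-1) = 0
Solving this homogeneous linear system for the smallest-integer solution (first nonzero entry positive) gives (4, -1, 1, -1).

(4, -1, 1, -1)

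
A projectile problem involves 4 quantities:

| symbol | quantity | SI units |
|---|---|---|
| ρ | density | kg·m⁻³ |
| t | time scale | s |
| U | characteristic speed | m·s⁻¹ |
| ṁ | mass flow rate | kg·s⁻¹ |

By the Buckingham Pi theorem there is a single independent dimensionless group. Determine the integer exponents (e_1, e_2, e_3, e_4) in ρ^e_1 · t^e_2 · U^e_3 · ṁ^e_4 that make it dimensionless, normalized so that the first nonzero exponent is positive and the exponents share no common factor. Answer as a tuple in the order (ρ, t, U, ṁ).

M: e_1·(1) + e_2·(0) + e_3·(0) + e_4·(1) = 0
L: e_1·(-3) + e_2·(0) + e_3·(1) + e_4·(0) = 0
T: e_1·(0) + e_2·(1) + e_3·(-1) + e_4·(-1) = 0
Solving this homogeneous linear system for the smallest-integer solution (first nonzero entry positive) gives (1, 2, 3, -1).

(1, 2, 3, -1)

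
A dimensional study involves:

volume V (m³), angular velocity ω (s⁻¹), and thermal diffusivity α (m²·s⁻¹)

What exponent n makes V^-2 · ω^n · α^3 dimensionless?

Balance the T exponent: (-1)·n from ω, plus −2·(0) + 3·(-1) = -3 from the rest, must sum to zero.
−n − 3 = 0, so n = -3.

-3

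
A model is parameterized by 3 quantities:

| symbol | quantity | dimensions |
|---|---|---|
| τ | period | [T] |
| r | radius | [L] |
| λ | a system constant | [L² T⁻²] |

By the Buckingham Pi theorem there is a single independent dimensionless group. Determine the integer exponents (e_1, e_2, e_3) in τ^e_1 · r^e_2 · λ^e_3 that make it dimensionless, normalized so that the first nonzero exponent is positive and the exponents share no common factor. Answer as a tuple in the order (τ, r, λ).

(2, -2, 1)

L: e_1·(0) + e_2·(1) + e_3·(2) = 0
T: e_1·(1) + e_2·(0) + e_3·(-2) = 0
Solving this homogeneous linear system for the smallest-integer solution (first nonzero entry positive) gives (2, -2, 1).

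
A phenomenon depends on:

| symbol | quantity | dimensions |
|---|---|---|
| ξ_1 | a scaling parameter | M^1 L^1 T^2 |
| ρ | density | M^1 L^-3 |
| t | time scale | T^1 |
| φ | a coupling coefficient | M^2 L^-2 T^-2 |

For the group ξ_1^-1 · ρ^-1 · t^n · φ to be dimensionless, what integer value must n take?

4

Balance the T exponent: (1)·n from t, plus −(2) − (0) + (-2) = -4 from the rest, must sum to zero.
n − 4 = 0, so n = 4.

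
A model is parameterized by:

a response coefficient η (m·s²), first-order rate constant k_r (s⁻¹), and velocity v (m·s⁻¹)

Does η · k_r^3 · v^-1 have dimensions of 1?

Sum the exponent of each base dimension across the product:
  L: [η]_L + 3·[k_r]_L − [v]_L = (1) + 3·(0) − (1) = 0
  T: [η]_T + 3·[k_r]_T − [v]_T = (2) + 3·(-1) − (-1) = 0
All base exponents vanish — dimensionless.

yes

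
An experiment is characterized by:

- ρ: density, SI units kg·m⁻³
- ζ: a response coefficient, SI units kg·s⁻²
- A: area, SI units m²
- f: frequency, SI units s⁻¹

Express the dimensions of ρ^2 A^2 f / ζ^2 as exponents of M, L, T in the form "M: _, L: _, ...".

M: 0, L: -2, T: 3

Collect each base-dimension exponent across the product:
  M: 2·(1) − 2·(1) + 2·(0) + (0) = 0
  L: 2·(-3) − 2·(0) + 2·(2) + (0) = -2
  T: 2·(0) − 2·(-2) + 2·(0) + (-1) = 3
So the dimensions are [L⁻² T³].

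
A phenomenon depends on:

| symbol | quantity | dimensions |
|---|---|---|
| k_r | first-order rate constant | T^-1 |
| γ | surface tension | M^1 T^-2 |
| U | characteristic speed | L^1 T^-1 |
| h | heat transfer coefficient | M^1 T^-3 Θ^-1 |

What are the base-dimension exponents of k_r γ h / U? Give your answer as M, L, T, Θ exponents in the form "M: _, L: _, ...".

M: 2, L: -1, T: -5, Θ: -1

Collect each base-dimension exponent across the product:
  M: (0) + (1) − (0) + (1) = 2
  L: (0) + (0) − (1) + (0) = -1
  T: (-1) + (-2) − (-1) + (-3) = -5
  Θ: (0) + (0) − (0) + (-1) = -1
So the dimensions are [M² L⁻¹ T⁻⁵ Θ⁻¹].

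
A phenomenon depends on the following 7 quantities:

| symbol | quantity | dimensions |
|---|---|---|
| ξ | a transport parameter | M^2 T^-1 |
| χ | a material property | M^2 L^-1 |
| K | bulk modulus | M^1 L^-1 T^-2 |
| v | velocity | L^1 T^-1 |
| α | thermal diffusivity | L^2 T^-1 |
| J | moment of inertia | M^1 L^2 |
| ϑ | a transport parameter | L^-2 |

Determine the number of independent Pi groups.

4

There are 7 variables and 3 base dimensions (M, L, T).
The dimension matrix has rank 3.
Independent dimensionless groups: 7 − 3 = 4.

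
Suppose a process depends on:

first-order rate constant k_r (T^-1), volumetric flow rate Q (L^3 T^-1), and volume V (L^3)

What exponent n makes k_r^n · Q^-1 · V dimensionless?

1

Balance the T exponent: (-1)·n from k_r, plus −(-1) + (0) = 1 from the rest, must sum to zero.
−n + 1 = 0, so n = 1.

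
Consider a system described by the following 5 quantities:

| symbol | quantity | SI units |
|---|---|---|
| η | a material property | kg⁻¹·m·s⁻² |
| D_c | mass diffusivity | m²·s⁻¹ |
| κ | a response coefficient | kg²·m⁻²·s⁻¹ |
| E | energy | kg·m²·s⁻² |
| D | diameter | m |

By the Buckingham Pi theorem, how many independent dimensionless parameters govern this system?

There are 5 variables and 3 base dimensions (M, L, T).
The dimension matrix has rank 3.
Independent dimensionless groups: 5 − 3 = 2.

2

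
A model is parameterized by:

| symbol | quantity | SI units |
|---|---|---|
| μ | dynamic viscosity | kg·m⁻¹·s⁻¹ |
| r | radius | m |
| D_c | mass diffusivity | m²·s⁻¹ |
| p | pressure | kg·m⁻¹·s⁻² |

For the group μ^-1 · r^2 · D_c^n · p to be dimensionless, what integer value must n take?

-1

Balance the L exponent: (2)·n from D_c, plus −(-1) + 2·(1) + (-1) = 2 from the rest, must sum to zero.
2n + 2 = 0, so n = -1.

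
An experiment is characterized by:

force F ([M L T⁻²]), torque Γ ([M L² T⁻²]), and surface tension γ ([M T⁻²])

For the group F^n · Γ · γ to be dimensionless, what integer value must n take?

Balance the M exponent: (1)·n from F, plus (1) + (1) = 2 from the rest, must sum to zero.
n + 2 = 0, so n = -2.

-2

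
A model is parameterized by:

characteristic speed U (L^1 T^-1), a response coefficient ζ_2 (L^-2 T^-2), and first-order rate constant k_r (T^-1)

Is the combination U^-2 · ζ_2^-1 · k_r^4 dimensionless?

Sum the exponent of each base dimension across the product:
  L: −2·[U]_L − [ζ_2]_L + 4·[k_r]_L = −2·(1) − (-2) + 4·(0) = 0
  T: −2·[U]_T − [ζ_2]_T + 4·[k_r]_T = −2·(-1) − (-2) + 4·(-1) = 0
All base exponents vanish — dimensionless.

yes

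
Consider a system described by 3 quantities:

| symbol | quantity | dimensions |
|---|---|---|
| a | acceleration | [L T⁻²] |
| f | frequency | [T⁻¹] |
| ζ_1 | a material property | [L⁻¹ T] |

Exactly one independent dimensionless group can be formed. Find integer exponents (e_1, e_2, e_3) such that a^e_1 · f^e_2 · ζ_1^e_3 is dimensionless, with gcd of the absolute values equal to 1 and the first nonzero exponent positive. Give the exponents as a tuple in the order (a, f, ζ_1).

L: e_1·(1) + e_2·(0) + e_3·(-1) = 0
T: e_1·(-2) + e_2·(-1) + e_3·(1) = 0
Solving this homogeneous linear system for the smallest-integer solution (first nonzero entry positive) gives (1, -1, 1).

(1, -1, 1)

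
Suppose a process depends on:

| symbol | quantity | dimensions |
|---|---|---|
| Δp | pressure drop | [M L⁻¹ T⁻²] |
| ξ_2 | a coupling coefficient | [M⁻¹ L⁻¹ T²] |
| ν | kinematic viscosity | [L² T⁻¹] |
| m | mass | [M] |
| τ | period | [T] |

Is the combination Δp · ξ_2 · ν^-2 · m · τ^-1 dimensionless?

Sum the exponent of each base dimension across the product:
  M: [Δp]_M + [ξ_2]_M − 2·[ν]_M + [m]_M − [τ]_M = (1) + (-1) − 2·(0) + (1) − (0) = 1
  L: [Δp]_L + [ξ_2]_L − 2·[ν]_L + [m]_L − [τ]_L = (-1) + (-1) − 2·(2) + (0) − (0) = -6
  T: [Δp]_T + [ξ_2]_T − 2·[ν]_T + [m]_T − [τ]_T = (-2) + (2) − 2·(-1) + (0) − (1) = 1
Net dimensions [M L⁻⁶ T] ≠ [1] — not dimensionless.

no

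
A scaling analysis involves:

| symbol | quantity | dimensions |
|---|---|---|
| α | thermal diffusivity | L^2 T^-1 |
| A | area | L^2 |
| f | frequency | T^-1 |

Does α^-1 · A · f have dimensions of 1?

yes

Sum the exponent of each base dimension across the product:
  M: −[α]_M + [A]_M + [f]_M = −(0) + (0) + (0) = 0
  L: −[α]_L + [A]_L + [f]_L = −(2) + (2) + (0) = 0
  T: −[α]_T + [A]_T + [f]_T = −(-1) + (0) + (-1) = 0
All base exponents vanish — dimensionless.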